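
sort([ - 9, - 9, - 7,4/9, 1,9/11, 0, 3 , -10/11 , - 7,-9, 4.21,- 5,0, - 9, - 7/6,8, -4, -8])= [ - 9,- 9 , - 9,-9, - 8, - 7,- 7,-5,-4, - 7/6,-10/11,0, 0, 4/9,9/11, 1, 3,4.21,8 ] 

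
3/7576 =3/7576 = 0.00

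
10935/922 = 11+793/922 = 11.86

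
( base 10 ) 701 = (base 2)1010111101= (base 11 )588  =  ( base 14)381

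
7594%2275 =769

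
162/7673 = 162/7673 = 0.02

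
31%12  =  7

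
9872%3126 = 494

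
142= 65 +77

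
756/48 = 63/4 = 15.75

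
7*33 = 231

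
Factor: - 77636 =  - 2^2 * 13^1*1493^1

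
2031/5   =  2031/5 = 406.20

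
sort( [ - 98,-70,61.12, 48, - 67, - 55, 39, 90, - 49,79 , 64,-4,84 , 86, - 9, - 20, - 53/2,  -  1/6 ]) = [ - 98, - 70, - 67, - 55, - 49,  -  53/2, - 20, - 9, - 4, - 1/6, 39, 48, 61.12, 64, 79, 84, 86, 90]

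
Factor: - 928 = -2^5*29^1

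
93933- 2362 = 91571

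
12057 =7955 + 4102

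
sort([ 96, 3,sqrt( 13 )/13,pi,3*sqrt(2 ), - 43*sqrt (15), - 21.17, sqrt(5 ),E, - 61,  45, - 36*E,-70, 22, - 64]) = [ - 43*sqrt (15), - 36*E, - 70, -64,-61,-21.17, sqrt(13 )/13,  sqrt( 5), E, 3,pi, 3*sqrt(2 ), 22, 45 , 96 ] 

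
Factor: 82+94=2^4*11^1= 176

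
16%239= 16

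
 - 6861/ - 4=6861/4 = 1715.25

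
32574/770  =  16287/385 = 42.30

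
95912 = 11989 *8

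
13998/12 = 2333/2  =  1166.50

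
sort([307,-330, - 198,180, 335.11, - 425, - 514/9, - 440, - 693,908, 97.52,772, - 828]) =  [ - 828, - 693, - 440, - 425, - 330,-198, - 514/9,97.52,  180, 307,335.11,772, 908]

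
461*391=180251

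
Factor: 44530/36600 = 2^( - 2)*3^( - 1 )*5^( - 1)*73^1 = 73/60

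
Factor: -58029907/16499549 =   -  11^( - 1)*13^1*113^1*521^( - 1)*2879^( - 1 )*39503^1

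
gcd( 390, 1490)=10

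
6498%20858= 6498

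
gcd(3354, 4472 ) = 1118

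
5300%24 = 20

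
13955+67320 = 81275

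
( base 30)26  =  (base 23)2K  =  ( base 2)1000010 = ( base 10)66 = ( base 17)3F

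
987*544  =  536928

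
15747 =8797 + 6950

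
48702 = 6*8117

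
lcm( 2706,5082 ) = 208362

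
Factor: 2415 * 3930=9490950 = 2^1*3^2 * 5^2*7^1 * 23^1* 131^1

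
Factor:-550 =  - 2^1*5^2 * 11^1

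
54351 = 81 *671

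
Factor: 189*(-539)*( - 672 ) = 68457312 = 2^5*3^4*7^4*11^1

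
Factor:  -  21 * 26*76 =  - 41496 = -  2^3 * 3^1 * 7^1*13^1 * 19^1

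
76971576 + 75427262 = 152398838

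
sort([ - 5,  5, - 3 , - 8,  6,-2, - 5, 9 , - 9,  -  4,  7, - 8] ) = [ - 9, - 8, - 8, - 5, - 5,  -  4, - 3, - 2, 5, 6,7 , 9] 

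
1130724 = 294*3846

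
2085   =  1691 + 394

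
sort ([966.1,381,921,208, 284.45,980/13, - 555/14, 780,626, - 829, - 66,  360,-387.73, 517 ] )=[-829,- 387.73, - 66, - 555/14,  980/13,  208,  284.45,  360 , 381, 517,626,  780,921, 966.1 ]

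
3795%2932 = 863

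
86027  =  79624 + 6403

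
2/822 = 1/411=0.00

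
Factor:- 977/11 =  - 11^( - 1) * 977^1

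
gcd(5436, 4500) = 36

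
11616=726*16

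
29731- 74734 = - 45003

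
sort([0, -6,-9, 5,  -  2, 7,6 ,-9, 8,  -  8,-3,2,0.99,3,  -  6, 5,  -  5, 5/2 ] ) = [ - 9,-9,-8, - 6, - 6,  -  5, - 3, - 2,  0, 0.99, 2, 5/2 , 3, 5, 5, 6, 7,  8] 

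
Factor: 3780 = 2^2*3^3*5^1*7^1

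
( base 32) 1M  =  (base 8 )66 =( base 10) 54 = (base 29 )1p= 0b110110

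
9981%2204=1165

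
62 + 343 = 405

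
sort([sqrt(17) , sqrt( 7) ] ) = [sqrt( 7),sqrt( 17)] 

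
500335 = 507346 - 7011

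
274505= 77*3565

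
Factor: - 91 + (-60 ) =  - 151^1 = - 151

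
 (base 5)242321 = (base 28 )BGE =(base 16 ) 237E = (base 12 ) 5312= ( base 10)9086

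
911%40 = 31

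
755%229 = 68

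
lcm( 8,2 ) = 8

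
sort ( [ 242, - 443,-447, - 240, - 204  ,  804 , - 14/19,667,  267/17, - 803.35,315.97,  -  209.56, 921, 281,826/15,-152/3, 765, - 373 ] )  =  [ - 803.35, - 447 , - 443, - 373, - 240,-209.56,-204, - 152/3,-14/19, 267/17,826/15, 242,  281,315.97, 667, 765, 804, 921 ]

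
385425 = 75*5139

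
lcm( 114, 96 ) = 1824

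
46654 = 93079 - 46425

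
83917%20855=497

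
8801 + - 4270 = 4531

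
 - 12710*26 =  - 330460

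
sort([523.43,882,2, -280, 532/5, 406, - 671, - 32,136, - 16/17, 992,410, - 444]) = [ - 671,- 444,-280, - 32, - 16/17,2,  532/5,  136,406, 410,523.43, 882,992 ]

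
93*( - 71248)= - 6626064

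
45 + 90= 135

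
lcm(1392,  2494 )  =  59856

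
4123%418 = 361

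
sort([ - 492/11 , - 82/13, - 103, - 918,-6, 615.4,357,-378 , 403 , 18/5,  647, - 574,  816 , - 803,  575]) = [ - 918, - 803, - 574,-378, - 103, - 492/11,  -  82/13, - 6,  18/5,357,403,575,615.4, 647, 816]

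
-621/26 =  -24 + 3/26=- 23.88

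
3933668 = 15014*262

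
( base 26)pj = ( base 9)823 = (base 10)669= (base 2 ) 1010011101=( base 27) OL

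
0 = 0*769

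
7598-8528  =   - 930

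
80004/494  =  161 + 235/247 = 161.95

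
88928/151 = 88928/151 = 588.93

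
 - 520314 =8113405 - 8633719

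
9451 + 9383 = 18834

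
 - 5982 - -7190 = 1208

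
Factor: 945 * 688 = 650160 = 2^4 * 3^3*5^1*7^1*43^1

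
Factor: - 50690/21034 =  - 25345/10517 =- 5^1 *13^( - 1 )*37^1* 137^1*809^(  -  1)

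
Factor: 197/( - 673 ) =-197^1*673^( - 1)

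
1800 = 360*5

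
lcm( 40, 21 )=840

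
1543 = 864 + 679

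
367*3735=1370745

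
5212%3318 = 1894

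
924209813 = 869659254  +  54550559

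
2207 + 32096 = 34303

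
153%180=153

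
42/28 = 3/2 =1.50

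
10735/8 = 10735/8 = 1341.88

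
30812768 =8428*3656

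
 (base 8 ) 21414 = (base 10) 8972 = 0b10001100001100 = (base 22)IBI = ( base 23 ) GM2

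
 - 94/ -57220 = 47/28610= 0.00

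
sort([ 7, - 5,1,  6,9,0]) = [-5,  0,1,6,  7,9 ] 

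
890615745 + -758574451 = 132041294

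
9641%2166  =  977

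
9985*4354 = 43474690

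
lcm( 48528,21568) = 194112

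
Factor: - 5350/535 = -2^1*5^1 =- 10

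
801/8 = 801/8 = 100.12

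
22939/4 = 5734 + 3/4 = 5734.75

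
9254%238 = 210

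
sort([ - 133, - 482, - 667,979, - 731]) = [ - 731, - 667,-482, - 133, 979]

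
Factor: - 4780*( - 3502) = 2^3*5^1*17^1*103^1*239^1 = 16739560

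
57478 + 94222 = 151700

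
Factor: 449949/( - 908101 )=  - 3^1*23^1*6521^1*908101^ ( - 1 )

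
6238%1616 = 1390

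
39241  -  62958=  - 23717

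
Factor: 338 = 2^1*13^2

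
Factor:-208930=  - 2^1*5^1*17^1*1229^1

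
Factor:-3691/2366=- 2^( - 1) *7^( - 1 )*13^(-2 ) * 3691^1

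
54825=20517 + 34308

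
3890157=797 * 4881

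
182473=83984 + 98489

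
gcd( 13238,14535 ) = 1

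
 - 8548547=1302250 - 9850797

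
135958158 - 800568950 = -664610792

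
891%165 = 66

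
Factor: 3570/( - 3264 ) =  - 2^( - 5 ) *5^1*7^1 = -35/32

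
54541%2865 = 106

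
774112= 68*11384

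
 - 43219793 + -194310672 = - 237530465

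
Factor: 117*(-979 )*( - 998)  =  114313914 = 2^1*3^2*11^1*13^1 * 89^1*499^1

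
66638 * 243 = 16193034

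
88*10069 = 886072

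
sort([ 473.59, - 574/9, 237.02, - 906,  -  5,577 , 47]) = [ - 906, - 574/9, - 5, 47, 237.02 , 473.59, 577]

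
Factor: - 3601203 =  - 3^1*19^1 * 63179^1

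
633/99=211/33  =  6.39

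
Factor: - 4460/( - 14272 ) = 2^( - 4)*5^1 = 5/16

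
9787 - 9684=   103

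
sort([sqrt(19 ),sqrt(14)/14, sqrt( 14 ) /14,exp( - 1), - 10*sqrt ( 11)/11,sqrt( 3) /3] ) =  [ - 10*sqrt(11 ) /11,sqrt( 14 ) /14,sqrt( 14) /14,exp( - 1),sqrt( 3 ) /3,sqrt(19 ) ]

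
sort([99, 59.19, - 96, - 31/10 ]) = [  -  96, - 31/10, 59.19,99] 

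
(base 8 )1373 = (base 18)267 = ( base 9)1037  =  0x2fb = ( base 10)763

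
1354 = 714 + 640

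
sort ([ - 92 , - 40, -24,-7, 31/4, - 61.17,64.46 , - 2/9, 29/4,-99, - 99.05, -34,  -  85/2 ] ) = [ - 99.05, - 99, - 92 , - 61.17  , - 85/2,  -  40, - 34,-24, - 7,- 2/9, 29/4, 31/4, 64.46]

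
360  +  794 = 1154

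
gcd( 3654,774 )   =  18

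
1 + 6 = 7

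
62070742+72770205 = 134840947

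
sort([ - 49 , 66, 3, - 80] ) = [ - 80,  -  49, 3, 66 ]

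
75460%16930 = 7740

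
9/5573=9/5573 = 0.00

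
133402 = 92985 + 40417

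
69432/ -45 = -23144/15 = - 1542.93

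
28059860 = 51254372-23194512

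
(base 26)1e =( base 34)16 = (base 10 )40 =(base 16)28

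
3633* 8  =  29064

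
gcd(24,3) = 3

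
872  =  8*109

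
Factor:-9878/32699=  - 2^1*11^1*19^( - 1 )*449^1*1721^ ( - 1 )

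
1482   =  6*247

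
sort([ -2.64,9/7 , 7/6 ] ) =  [-2.64,  7/6 , 9/7 ] 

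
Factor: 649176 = 2^3*3^1*11^1*2459^1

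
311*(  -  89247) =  - 27755817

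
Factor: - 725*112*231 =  - 18757200 = -2^4*3^1*5^2*7^2*11^1*29^1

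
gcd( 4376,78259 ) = 1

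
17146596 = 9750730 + 7395866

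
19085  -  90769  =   - 71684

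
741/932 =741/932 = 0.80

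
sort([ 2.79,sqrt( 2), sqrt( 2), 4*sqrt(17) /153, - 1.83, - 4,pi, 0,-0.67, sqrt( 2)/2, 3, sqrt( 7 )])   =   [-4, - 1.83, - 0.67,0, 4*sqrt (17) /153, sqrt( 2 ) /2, sqrt(2),sqrt(2),sqrt( 7), 2.79,3,pi]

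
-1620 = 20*(-81)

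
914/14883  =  914/14883 = 0.06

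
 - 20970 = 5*(- 4194)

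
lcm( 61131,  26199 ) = 183393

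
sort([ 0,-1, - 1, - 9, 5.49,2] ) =[ - 9,-1, - 1  ,  0,2, 5.49 ] 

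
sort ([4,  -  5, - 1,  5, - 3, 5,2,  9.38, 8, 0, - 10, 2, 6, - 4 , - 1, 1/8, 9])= [ - 10, - 5 , - 4, - 3, - 1, - 1,0, 1/8, 2, 2,4,5, 5, 6, 8, 9,9.38]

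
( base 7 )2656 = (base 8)1775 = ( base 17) 391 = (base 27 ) 1am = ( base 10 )1021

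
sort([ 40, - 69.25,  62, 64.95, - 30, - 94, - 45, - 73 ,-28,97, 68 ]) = [ - 94, - 73,-69.25, - 45, - 30, - 28,40 , 62,64.95,68  ,  97]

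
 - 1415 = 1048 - 2463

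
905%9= 5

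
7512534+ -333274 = 7179260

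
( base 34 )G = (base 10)16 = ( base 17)G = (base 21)g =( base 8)20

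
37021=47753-10732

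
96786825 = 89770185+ 7016640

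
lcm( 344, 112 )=4816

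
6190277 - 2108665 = 4081612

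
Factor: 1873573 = 13^1*167^1*863^1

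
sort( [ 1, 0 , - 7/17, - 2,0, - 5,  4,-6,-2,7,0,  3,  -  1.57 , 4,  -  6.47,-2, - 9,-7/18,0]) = [ - 9, - 6.47, - 6,-5, - 2, -2, - 2,  -  1.57, - 7/17,-7/18, 0,0, 0,0, 1, 3,4, 4,7] 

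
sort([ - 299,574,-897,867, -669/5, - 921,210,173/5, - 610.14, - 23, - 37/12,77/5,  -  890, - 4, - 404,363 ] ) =[ - 921, - 897,-890, - 610.14, - 404,  -  299, - 669/5, - 23, - 4,- 37/12,77/5,173/5,  210,363,574,867] 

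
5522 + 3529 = 9051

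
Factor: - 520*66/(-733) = 34320/733 = 2^4*3^1*5^1*11^1*13^1 *733^( - 1 ) 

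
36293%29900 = 6393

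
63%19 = 6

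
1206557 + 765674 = 1972231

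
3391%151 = 69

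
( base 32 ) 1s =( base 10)60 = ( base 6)140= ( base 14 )44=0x3C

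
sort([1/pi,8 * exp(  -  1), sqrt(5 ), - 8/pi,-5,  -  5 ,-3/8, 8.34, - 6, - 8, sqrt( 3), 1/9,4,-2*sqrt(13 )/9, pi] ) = [- 8,  -  6,- 5, - 5, - 8/pi ,-2*sqrt(13)/9,-3/8, 1/9, 1/pi,sqrt( 3 ),  sqrt( 5), 8*exp(-1 ), pi,4, 8.34]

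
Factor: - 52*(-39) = 2028 = 2^2 * 3^1*13^2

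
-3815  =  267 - 4082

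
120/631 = 120/631 = 0.19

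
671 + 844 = 1515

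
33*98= 3234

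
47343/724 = 47343/724 = 65.39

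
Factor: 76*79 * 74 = 444296 =2^3*19^1*37^1*79^1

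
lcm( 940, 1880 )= 1880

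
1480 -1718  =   - 238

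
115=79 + 36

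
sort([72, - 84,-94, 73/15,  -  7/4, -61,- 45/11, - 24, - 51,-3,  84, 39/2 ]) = [ - 94 , - 84  ,-61, - 51, - 24, - 45/11, - 3 , - 7/4 , 73/15,39/2 , 72,84]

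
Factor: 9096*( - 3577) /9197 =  -2^3 * 3^1 * 7^2*17^( - 1 )* 73^1 * 379^1*541^( - 1 ) = - 32536392/9197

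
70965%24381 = 22203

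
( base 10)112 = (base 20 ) 5c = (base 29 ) 3P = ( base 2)1110000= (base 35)37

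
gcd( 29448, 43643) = 1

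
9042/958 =4521/479 = 9.44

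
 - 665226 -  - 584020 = -81206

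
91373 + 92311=183684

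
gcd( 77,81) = 1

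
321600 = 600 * 536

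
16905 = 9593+7312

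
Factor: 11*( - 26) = -286 = - 2^1*11^1 * 13^1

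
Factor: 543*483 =3^2*7^1*23^1*181^1 = 262269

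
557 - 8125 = -7568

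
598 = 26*23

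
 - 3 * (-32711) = 98133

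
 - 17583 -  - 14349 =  - 3234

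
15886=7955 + 7931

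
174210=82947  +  91263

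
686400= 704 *975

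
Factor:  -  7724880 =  - 2^4*3^2*5^1 *10729^1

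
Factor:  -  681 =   -  3^1*227^1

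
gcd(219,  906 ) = 3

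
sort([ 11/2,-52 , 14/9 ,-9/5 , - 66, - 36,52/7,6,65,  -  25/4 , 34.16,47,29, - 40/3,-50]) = [ - 66, - 52,-50, - 36, - 40/3,-25/4, - 9/5, 14/9,11/2, 6,52/7,29,34.16,47,65]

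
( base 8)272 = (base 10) 186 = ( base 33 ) 5l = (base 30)66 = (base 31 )60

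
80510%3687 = 3083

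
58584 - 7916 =50668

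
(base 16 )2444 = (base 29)B14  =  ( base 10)9284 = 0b10010001000100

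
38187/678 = 12729/226 = 56.32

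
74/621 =74/621= 0.12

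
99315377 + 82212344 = 181527721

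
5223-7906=  -  2683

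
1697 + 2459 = 4156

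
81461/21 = 81461/21 = 3879.10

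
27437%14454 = 12983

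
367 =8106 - 7739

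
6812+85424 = 92236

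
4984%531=205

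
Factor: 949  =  13^1* 73^1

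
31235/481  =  64 + 451/481 = 64.94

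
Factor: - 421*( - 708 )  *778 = 2^3*3^1*59^1*389^1 * 421^1= 231896904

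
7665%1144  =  801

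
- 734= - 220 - 514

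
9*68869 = 619821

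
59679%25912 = 7855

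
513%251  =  11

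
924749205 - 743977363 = 180771842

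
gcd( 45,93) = 3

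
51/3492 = 17/1164 = 0.01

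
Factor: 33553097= 227^1*147811^1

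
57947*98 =5678806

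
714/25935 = 34/1235=0.03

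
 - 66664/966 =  - 33332/483=- 69.01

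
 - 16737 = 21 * (-797) 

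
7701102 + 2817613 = 10518715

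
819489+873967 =1693456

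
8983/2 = 4491 + 1/2 =4491.50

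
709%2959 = 709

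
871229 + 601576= 1472805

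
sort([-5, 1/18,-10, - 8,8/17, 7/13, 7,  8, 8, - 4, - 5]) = [ - 10, -8,-5, - 5, - 4, 1/18, 8/17,  7/13, 7, 8, 8]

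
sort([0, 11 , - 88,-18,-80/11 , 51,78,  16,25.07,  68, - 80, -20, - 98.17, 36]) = [ - 98.17, - 88, - 80, - 20, - 18, - 80/11,0, 11 , 16,25.07,36 , 51,68,78]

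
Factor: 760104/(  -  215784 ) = -3^( - 1)*17^1 * 23^1*37^( - 1 ) = - 391/111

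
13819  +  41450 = 55269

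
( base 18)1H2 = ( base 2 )1001111000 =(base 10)632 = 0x278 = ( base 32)JO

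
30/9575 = 6/1915 = 0.00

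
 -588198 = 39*(- 15082 ) 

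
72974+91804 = 164778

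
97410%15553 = 4092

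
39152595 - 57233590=-18080995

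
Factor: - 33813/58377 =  - 3^1 * 11^( - 1)*13^1 * 17^2 * 29^(-1)*61^( - 1) = -11271/19459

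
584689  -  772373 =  -187684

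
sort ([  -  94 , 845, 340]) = [ - 94, 340,845]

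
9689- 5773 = 3916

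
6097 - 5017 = 1080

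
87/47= 87/47 = 1.85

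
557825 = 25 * 22313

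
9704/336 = 1213/42 = 28.88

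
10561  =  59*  179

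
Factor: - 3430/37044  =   -2^( - 1 )*3^( - 3)*5^1  =  - 5/54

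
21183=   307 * 69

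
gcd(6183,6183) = 6183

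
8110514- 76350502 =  - 68239988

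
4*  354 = 1416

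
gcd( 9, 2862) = 9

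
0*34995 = 0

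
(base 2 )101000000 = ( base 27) bn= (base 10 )320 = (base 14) 18c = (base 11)271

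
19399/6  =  19399/6 = 3233.17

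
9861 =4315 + 5546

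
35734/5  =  7146  +  4/5 = 7146.80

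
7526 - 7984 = - 458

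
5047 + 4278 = 9325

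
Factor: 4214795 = 5^1*13^1 * 61^1*1063^1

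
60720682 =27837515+32883167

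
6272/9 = 6272/9 =696.89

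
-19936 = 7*( - 2848 )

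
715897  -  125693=590204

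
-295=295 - 590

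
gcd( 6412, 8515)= 1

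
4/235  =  4/235 = 0.02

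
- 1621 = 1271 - 2892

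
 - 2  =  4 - 6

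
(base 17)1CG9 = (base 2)10000111010110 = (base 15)2877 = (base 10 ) 8662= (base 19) 14IH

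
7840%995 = 875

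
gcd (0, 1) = 1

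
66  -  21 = 45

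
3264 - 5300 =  -2036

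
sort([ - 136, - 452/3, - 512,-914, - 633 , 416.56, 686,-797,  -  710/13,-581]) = [-914, - 797, - 633, - 581, - 512, - 452/3, - 136, - 710/13, 416.56,686]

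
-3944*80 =-315520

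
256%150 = 106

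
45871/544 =84+ 175/544=84.32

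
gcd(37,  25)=1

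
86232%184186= 86232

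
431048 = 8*53881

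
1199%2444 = 1199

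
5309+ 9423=14732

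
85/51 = 1+2/3 = 1.67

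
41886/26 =1611 = 1611.00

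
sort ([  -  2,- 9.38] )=[- 9.38,-2]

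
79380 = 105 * 756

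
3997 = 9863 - 5866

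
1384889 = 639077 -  - 745812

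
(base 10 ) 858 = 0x35a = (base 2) 1101011010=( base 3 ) 1011210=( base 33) q0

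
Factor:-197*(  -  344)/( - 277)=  - 67768/277  =  -2^3*43^1*197^1*277^(-1 ) 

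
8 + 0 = 8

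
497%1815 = 497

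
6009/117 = 51 + 14/39 =51.36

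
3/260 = 3/260 = 0.01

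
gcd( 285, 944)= 1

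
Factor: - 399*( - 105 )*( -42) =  - 1759590  =  - 2^1*3^3*5^1*7^3 * 19^1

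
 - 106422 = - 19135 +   -  87287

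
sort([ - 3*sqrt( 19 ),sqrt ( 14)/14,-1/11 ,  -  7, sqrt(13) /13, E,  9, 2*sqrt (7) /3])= [ - 3 *sqrt ( 19), - 7, - 1/11,sqrt ( 14) /14, sqrt(13) /13, 2*sqrt( 7 ) /3, E,9]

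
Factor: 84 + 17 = 101^1 = 101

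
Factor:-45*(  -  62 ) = 2790 = 2^1 * 3^2*5^1 * 31^1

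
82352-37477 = 44875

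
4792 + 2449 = 7241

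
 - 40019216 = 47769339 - 87788555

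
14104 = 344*41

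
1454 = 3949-2495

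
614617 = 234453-  -  380164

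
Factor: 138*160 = 2^6*3^1 * 5^1*23^1 = 22080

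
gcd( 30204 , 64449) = 9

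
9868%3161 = 385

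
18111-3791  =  14320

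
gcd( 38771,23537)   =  1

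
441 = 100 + 341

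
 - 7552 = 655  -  8207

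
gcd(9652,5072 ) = 4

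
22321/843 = 26 + 403/843 = 26.48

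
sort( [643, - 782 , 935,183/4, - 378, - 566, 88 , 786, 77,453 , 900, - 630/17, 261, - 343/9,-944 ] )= [ - 944, - 782, - 566, - 378,- 343/9 ,  -  630/17 , 183/4, 77,88, 261, 453, 643,786, 900, 935]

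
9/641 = 9/641 = 0.01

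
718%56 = 46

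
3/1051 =3/1051 = 0.00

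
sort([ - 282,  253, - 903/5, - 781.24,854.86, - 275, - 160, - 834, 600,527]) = [ - 834, - 781.24 , - 282, - 275, - 903/5, - 160, 253, 527,600, 854.86]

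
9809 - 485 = 9324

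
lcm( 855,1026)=5130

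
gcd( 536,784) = 8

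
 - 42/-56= 3/4  =  0.75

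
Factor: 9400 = 2^3*5^2*47^1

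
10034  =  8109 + 1925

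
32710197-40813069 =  - 8102872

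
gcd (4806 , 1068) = 534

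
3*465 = 1395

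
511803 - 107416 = 404387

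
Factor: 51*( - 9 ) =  - 3^3*17^1 = - 459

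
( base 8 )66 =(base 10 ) 54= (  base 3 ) 2000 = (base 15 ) 39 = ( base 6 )130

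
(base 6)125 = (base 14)3b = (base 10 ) 53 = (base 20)2D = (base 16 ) 35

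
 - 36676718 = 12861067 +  - 49537785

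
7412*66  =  489192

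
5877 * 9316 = 54750132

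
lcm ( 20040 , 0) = 0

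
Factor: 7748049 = 3^1*631^1*4093^1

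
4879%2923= 1956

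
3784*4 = 15136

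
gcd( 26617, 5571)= 619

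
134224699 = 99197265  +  35027434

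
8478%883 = 531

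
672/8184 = 28/341=0.08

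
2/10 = 1/5 = 0.20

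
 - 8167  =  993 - 9160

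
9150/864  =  10 + 85/144= 10.59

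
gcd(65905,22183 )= 7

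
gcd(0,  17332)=17332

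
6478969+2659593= 9138562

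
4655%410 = 145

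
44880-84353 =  - 39473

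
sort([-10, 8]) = [ - 10,8 ] 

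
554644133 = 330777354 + 223866779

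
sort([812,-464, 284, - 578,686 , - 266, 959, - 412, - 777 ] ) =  [ - 777 , - 578 ,-464 , - 412, - 266, 284,686,  812,  959 ] 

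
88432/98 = 44216/49 = 902.37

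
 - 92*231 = -21252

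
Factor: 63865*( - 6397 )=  - 408544405 = - 5^1*53^1* 241^1*6397^1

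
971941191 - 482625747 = 489315444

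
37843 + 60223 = 98066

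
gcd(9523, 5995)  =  1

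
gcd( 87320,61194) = 2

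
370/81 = 370/81  =  4.57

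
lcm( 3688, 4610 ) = 18440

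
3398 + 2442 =5840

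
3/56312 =3/56312 = 0.00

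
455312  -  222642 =232670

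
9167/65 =9167/65 = 141.03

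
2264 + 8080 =10344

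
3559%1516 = 527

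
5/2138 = 5/2138 = 0.00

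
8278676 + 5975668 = 14254344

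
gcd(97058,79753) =1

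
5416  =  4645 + 771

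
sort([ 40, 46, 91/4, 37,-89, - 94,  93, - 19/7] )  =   [ - 94,-89, - 19/7,91/4,37, 40, 46,93 ] 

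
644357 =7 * 92051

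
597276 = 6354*94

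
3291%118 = 105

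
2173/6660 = 2173/6660 = 0.33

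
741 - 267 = 474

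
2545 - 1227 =1318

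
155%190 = 155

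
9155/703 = 9155/703 = 13.02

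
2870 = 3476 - 606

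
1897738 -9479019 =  - 7581281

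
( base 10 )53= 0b110101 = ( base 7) 104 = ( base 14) 3B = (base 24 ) 25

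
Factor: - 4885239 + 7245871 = 2^3*295079^1 =2360632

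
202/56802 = 101/28401  =  0.00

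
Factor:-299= - 13^1 * 23^1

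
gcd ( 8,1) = 1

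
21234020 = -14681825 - - 35915845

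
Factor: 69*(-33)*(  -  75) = 170775 = 3^3*5^2*11^1 * 23^1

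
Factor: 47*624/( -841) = - 2^4 * 3^1*13^1*29^(  -  2 )*47^1 = - 29328/841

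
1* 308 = 308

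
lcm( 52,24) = 312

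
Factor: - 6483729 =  - 3^1*7^3*6301^1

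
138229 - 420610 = -282381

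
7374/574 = 3687/287 = 12.85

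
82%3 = 1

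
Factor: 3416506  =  2^1*37^1*137^1 * 337^1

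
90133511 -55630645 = 34502866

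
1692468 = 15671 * 108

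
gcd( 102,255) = 51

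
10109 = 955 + 9154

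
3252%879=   615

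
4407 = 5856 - 1449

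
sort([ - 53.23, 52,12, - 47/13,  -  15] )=[ - 53.23,-15 ,-47/13 , 12, 52]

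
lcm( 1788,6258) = 12516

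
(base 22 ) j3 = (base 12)2b1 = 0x1A5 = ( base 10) 421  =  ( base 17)17D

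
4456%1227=775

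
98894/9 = 10988 + 2/9 = 10988.22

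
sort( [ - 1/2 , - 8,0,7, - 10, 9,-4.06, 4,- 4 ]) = [ - 10, - 8, - 4.06,  -  4,-1/2, 0 , 4, 7, 9 ]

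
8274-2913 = 5361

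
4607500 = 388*11875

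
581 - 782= - 201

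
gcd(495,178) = 1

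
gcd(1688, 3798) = 422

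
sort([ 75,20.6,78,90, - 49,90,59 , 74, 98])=[-49,20.6,59, 74,75, 78,  90,90, 98 ] 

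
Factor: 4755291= 3^1*17^1 * 93241^1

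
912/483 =304/161 = 1.89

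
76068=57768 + 18300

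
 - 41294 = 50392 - 91686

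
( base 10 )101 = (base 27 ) 3k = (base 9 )122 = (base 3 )10202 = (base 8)145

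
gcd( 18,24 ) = 6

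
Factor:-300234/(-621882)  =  3^( - 1 )*11^1*4549^1*34549^(-1 )=50039/103647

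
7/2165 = 7/2165 = 0.00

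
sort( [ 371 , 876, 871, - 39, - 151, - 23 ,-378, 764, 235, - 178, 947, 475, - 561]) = [ - 561, - 378, - 178, - 151, - 39, - 23, 235, 371, 475,  764, 871, 876,947 ] 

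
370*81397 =30116890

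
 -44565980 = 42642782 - 87208762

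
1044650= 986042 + 58608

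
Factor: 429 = 3^1*11^1*13^1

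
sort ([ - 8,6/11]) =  [-8,  6/11] 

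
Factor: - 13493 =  - 103^1*131^1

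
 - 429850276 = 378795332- 808645608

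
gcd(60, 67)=1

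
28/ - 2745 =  - 28/2745 = -0.01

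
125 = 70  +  55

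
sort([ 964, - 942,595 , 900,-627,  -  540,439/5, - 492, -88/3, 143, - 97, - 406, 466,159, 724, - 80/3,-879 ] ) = [ - 942, - 879,-627,  -  540, - 492, - 406 ,- 97, - 88/3, - 80/3, 439/5,143, 159 , 466,  595, 724,  900, 964]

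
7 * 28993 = 202951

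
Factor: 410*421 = 2^1*5^1*41^1*421^1= 172610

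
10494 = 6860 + 3634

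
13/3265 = 13/3265 = 0.00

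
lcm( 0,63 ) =0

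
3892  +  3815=7707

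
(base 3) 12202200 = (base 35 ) 3f3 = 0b1000001101011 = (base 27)5KI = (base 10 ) 4203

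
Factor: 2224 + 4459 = 41^1*163^1 = 6683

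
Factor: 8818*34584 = 2^4*3^1*11^1 * 131^1*4409^1 = 304961712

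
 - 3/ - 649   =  3/649 = 0.00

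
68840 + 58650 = 127490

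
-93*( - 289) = 26877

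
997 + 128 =1125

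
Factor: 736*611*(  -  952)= -2^8 * 7^1*13^1*17^1*23^1*47^1  =  - 428110592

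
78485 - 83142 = -4657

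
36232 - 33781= 2451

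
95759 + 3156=98915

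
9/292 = 9/292 = 0.03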